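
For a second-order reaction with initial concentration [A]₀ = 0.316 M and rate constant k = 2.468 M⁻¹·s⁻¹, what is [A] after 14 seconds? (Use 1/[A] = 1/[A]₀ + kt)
0.0265 M

1/[A] = 1/[A]₀ + k·t = 1/0.316 + (2.468)·(14) = 3.1646 + 34.5520 = 37.7166
[A] = 1/37.7166 = 0.0265 M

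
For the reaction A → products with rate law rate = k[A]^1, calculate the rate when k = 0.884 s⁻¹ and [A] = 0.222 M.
0.1962 M/s

rate = k·[A]^1 = 0.884·(0.222)^1 = 0.884·0.222 = 0.1962 M/s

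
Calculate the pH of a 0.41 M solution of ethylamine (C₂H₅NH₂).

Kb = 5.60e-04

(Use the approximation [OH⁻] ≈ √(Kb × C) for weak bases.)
pH = 12.18

[OH⁻] = √(Kb × C) = √(5.60e-04 × 0.41) = 1.5153e-02. pOH = 1.82, pH = 14 - pOH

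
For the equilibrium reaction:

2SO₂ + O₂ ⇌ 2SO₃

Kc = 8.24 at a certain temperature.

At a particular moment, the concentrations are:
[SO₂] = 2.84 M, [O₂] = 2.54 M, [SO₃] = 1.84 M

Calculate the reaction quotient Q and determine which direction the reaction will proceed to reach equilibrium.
Q = 0.165, Q < K, reaction proceeds forward (toward products)

Q = ([SO₃]^2) / ([SO₂]^2 × [O₂])
  = ((1.84)^2) / ((2.84)^2·(2.54)) = 3.3856/20.487 = 0.1653
Since Q = 0.1653 < Kc = 8.24, the reaction proceeds forward (toward products) to reach equilibrium.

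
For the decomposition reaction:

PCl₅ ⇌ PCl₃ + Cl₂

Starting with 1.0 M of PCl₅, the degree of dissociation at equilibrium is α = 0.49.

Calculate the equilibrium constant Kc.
K_c = 0.4708

x = α·[A]₀ = 0.49 × 1.0 = 0.49 M dissociated.
At eq: [PCl₅] = 1.0 − 0.49 = 0.51 M; [PCl₃] = [Cl₂] = x = 0.49 M.
Kc = [PCl₃][Cl₂]/[PCl₅] = (0.49)²/0.51 = 0.4708.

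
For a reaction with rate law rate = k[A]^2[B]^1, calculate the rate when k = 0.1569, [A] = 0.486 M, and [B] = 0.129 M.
0.004781 M/s

rate = k·[A]^2·[B]^1 = 0.1569·(0.486)^2·(0.129)^1 = 0.1569·0.236196·0.129 = 0.004781 M/s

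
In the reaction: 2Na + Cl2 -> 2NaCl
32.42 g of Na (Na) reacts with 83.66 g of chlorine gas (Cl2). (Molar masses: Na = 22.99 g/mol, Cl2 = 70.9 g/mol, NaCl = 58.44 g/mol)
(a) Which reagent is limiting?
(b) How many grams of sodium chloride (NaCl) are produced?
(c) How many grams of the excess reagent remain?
(a) Na, (b) 82.41 g, (c) 33.67 g

Moles of Na = 32.42 g ÷ 22.99 g/mol = 1.41018 mol
Moles of Cl2 = 83.66 g ÷ 70.9 g/mol = 1.17997 mol
Moles ÷ coefficient: Na: 1.41018/2 = 0.7051, Cl2: 1.17997/1 = 1.18
(a) Na has the smaller value, so Na is the limiting reagent.
(b) Moles of NaCl = 1.41018 mol Na × (2/2) = 1.41018 mol; mass = 1.41018 mol × 58.44 g/mol = 82.41 g
(c) Cl2 consumed = 1.41018 × (1/2) = 0.705089 mol; remaining = 1.17997 − 0.705089 = 0.474883 mol; mass = 0.474883 mol × 70.9 g/mol = 33.67 g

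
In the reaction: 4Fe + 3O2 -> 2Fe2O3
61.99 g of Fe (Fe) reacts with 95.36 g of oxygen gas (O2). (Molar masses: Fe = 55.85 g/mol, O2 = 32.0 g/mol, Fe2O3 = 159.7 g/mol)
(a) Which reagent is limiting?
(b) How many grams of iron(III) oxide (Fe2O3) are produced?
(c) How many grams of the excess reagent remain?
(a) Fe, (b) 88.63 g, (c) 68.72 g

Moles of Fe = 61.99 g ÷ 55.85 g/mol = 1.10994 mol
Moles of O2 = 95.36 g ÷ 32.0 g/mol = 2.98 mol
Moles ÷ coefficient: Fe: 1.10994/4 = 0.2775, O2: 2.98/3 = 0.9933
(a) Fe has the smaller value, so Fe is the limiting reagent.
(b) Moles of Fe2O3 = 1.10994 mol Fe × (2/4) = 0.554969 mol; mass = 0.554969 mol × 159.7 g/mol = 88.63 g
(c) O2 consumed = 1.10994 × (3/4) = 0.832453 mol; remaining = 2.98 − 0.832453 = 2.14755 mol; mass = 2.14755 mol × 32.0 g/mol = 68.72 g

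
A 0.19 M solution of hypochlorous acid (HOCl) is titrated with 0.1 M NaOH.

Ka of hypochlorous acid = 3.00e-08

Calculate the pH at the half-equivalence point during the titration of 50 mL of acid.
pH = pKa = 7.52

At the half-equivalence point, [HA] = [A⁻], so by Henderson–Hasselbalch pH = pKa + log(1) = pKa.
pKa = −log(3.00e-08) = 7.52.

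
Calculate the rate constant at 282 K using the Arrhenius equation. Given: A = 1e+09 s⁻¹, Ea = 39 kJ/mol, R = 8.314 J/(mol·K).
5.97e+01 s⁻¹

k = A·exp(-Ea/(R·T)) = 1e+09·exp(-39000/(8.314·282)) = 1e+09·exp(-16.6343) = 1e+09·5.9676e-08 = 5.97e+01 s⁻¹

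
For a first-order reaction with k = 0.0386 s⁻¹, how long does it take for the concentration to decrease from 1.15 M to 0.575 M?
17.96 s

From ln[A] = ln[A]₀ - k·t: t = ln([A]₀/[A])/k = ln(1.15/0.575)/0.0386 = ln(2.0000)/0.0386 = 0.6931/0.0386 = 17.96 s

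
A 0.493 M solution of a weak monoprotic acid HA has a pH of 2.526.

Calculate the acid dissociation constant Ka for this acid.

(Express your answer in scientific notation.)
K_a = 1.81e-05

[H⁺] = 10^(−pH) = 10^(−2.526) = 2.979e-03 M. For HA ⇌ H⁺ + A⁻, Ka = x²/(C − x) = (2.979e-03)²/(0.493 − 2.979e-03) = 1.81e-05.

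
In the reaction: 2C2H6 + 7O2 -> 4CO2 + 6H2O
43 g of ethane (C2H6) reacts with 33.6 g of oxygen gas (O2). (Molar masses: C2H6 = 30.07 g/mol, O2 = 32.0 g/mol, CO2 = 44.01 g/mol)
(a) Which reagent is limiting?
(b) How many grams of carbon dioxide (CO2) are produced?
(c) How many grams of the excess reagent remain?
(a) O2, (b) 26.41 g, (c) 33.98 g

Moles of C2H6 = 43 g ÷ 30.07 g/mol = 1.43 mol
Moles of O2 = 33.6 g ÷ 32.0 g/mol = 1.05 mol
Moles ÷ coefficient: C2H6: 1.43/2 = 0.715, O2: 1.05/7 = 0.15
(a) O2 has the smaller value, so O2 is the limiting reagent.
(b) Moles of CO2 = 1.05 mol O2 × (4/7) = 0.6 mol; mass = 0.6 mol × 44.01 g/mol = 26.41 g
(c) C2H6 consumed = 1.05 × (2/7) = 0.3 mol; remaining = 1.43 − 0.3 = 1.13 mol; mass = 1.13 mol × 30.07 g/mol = 33.98 g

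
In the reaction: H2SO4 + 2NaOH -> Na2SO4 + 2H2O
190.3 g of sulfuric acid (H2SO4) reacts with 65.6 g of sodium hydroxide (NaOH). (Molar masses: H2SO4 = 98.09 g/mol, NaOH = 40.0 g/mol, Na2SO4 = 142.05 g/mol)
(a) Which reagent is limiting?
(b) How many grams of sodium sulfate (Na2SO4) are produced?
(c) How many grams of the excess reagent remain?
(a) NaOH, (b) 116.5 g, (c) 109.9 g

Moles of H2SO4 = 190.3 g ÷ 98.09 g/mol = 1.94006 mol
Moles of NaOH = 65.6 g ÷ 40.0 g/mol = 1.64 mol
Moles ÷ coefficient: H2SO4: 1.94006/1 = 1.94, NaOH: 1.64/2 = 0.82
(a) NaOH has the smaller value, so NaOH is the limiting reagent.
(b) Moles of Na2SO4 = 1.64 mol NaOH × (1/2) = 0.82 mol; mass = 0.82 mol × 142.05 g/mol = 116.5 g
(c) H2SO4 consumed = 1.64 × (1/2) = 0.82 mol; remaining = 1.94006 − 0.82 = 1.12006 mol; mass = 1.12006 mol × 98.09 g/mol = 109.9 g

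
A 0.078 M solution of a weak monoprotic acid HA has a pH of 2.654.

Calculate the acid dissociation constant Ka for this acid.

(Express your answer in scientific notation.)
K_a = 6.49e-05

[H⁺] = 10^(−pH) = 10^(−2.654) = 2.218e-03 M. For HA ⇌ H⁺ + A⁻, Ka = x²/(C − x) = (2.218e-03)²/(0.078 − 2.218e-03) = 6.49e-05.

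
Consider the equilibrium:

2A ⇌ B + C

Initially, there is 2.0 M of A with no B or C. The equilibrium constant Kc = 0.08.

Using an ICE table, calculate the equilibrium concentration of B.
[B] = 0.361 M

ICE: [A] = 2.0 − 2x, [B] = [C] = x.
Kc = x²/(2.0 − 2x)² = 0.08 ⇒ √Kc = x/(2.0 − 2x).
x = √0.08·2.0/(1 + 2√0.08) = 0.28284·2.0/1.5657 = 0.3613.
[B] = x = 0.361 M.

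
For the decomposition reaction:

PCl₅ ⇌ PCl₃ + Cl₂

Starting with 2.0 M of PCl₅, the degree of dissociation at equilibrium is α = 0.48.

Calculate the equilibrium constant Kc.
K_c = 0.8862

x = α·[A]₀ = 0.48 × 2.0 = 0.96 M dissociated.
At eq: [PCl₅] = 2.0 − 0.96 = 1.04 M; [PCl₃] = [Cl₂] = x = 0.96 M.
Kc = [PCl₃][Cl₂]/[PCl₅] = (0.96)²/1.04 = 0.8862.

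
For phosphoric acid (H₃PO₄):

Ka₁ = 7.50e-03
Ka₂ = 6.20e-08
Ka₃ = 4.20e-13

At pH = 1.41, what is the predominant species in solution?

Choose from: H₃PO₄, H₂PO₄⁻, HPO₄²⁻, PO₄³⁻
H₃PO₄

pKa1 = 2.12, pKa2 = 7.21, pKa3 = 12.38. Each pKa is the crossover between adjacent species; pH = 1.41 lies in the region where H₃PO₄ predominates.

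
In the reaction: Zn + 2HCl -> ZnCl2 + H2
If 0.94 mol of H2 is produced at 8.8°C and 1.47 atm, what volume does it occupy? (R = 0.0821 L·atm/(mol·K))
T = 8.8°C + 273.15 = 281.95 K
V = nRT/P = (0.94 × 0.0821 × 281.95) / 1.47
V = 14.80 L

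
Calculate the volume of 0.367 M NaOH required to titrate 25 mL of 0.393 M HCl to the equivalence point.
V_{base} = 26.8 mL

At equivalence: moles acid = moles base.
moles HCl = 0.393 M × 0.025 L = 0.009825 mol
V_NaOH = 0.009825 mol ÷ 0.367 M = 0.02677 L = 26.8 mL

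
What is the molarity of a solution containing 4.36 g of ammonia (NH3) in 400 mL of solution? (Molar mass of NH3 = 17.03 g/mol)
Moles of NH3 = 4.36 g ÷ 17.03 g/mol = 0.256019 mol
Volume = 400 mL = 0.4 L
Molarity = 0.256019 mol ÷ 0.4 L = 0.64 M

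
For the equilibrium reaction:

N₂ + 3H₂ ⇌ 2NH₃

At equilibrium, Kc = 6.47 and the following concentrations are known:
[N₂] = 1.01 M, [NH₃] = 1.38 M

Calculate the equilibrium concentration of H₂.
[H₂] = 0.6630 M

Kc = ([NH₃]^2) / ([N₂] × [H₂]^3) = 6.47
[H₂]^3 = (product terms)/(Kc · other reactant terms) = 1.9044 / (6.47 · 1.01) = 0.29143
[H₂] = (0.29143)^(1/3) = 0.6630 M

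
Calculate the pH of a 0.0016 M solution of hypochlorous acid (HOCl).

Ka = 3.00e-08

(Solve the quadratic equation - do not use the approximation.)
pH = 5.16

x² + Ka×x - Ka×C = 0. Using quadratic formula: [H⁺] = 6.9132e-06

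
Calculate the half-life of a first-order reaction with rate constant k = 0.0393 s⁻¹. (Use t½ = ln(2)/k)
17.64 s

t½ = ln(2)/k = 0.6931/0.0393 = 17.64 s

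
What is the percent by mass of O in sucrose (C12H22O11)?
Mass of O in formula = 16.0 × 11 = 176 g/mol
Molar mass = 342.3 g/mol
% O = (176/342.3) × 100% = 51.42%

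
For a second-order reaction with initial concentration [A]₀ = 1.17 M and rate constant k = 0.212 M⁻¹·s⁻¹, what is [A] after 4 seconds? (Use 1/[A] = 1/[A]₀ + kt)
0.5873 M

1/[A] = 1/[A]₀ + k·t = 1/1.17 + (0.212)·(4) = 0.8547 + 0.8480 = 1.7027
[A] = 1/1.7027 = 0.5873 M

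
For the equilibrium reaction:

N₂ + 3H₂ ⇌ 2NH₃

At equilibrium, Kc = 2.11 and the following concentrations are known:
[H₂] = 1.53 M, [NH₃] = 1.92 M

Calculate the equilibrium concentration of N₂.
[N₂] = 0.4878 M

Kc = ([NH₃]^2) / ([N₂] × [H₂]^3) = 2.11
[N₂]^1 = (product terms)/(Kc · other reactant terms) = 3.6864 / (2.11 · 3.5816) = 0.4878
[N₂] = 0.4878 M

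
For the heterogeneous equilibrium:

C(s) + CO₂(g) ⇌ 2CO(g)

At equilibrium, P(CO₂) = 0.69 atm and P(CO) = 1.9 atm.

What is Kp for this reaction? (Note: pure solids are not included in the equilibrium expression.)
K_p = 5.232

Solid C is excluded.
Kp = P(CO)²/P(CO₂) = (1.9)²/0.69 = 3.61/0.69 = 5.232.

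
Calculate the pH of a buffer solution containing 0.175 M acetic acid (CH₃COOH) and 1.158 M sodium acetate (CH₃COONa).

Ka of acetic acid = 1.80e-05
pH = 5.57

pKa = -log(1.80e-05) = 4.74. pH = pKa + log([A⁻]/[HA]) = 4.74 + log(1.158/0.175)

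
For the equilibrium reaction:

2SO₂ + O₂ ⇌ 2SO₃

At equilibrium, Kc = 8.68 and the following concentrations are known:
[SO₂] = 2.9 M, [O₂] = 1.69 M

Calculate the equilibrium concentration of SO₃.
[SO₃] = 11.1071 M

Kc = ([SO₃]^2) / ([SO₂]^2 × [O₂]) = 8.68
[SO₃]^2 = Kc · (reactant terms)/(other product terms) = 8.68 · 14.213 / 1 = 123.37
[SO₃] = (123.37)^(1/2) = 11.1071 M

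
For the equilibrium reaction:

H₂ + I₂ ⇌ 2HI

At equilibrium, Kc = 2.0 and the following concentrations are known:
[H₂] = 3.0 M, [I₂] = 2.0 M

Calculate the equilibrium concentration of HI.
[HI] = 3.4641 M

Kc = ([HI]^2) / ([H₂] × [I₂]) = 2.0
[HI]^2 = Kc · (reactant terms)/(other product terms) = 2.0 · 6 / 1 = 12
[HI] = (12)^(1/2) = 3.4641 M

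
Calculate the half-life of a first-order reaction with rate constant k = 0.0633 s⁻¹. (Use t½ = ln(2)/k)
10.95 s

t½ = ln(2)/k = 0.6931/0.0633 = 10.95 s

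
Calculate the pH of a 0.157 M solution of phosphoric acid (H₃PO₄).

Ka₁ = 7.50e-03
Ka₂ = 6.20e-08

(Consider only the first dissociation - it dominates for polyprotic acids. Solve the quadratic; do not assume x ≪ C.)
pH = 1.51

x² + Ka₁·x − Ka₁·C = 0 with Ka₁ = 7.50e-03, C = 0.157.
x = (−Ka₁ + √(Ka₁² + 4·Ka₁·C))/2 = 3.0769e-02 M, so pH = 1.51.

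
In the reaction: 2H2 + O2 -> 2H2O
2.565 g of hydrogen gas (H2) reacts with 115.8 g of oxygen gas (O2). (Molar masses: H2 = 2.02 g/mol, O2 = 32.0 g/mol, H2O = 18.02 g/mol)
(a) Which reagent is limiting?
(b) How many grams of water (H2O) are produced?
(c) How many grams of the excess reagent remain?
(a) H2, (b) 22.88 g, (c) 95.48 g

Moles of H2 = 2.565 g ÷ 2.02 g/mol = 1.2698 mol
Moles of O2 = 115.8 g ÷ 32.0 g/mol = 3.61875 mol
Moles ÷ coefficient: H2: 1.2698/2 = 0.6349, O2: 3.61875/1 = 3.619
(a) H2 has the smaller value, so H2 is the limiting reagent.
(b) Moles of H2O = 1.2698 mol H2 × (2/2) = 1.2698 mol; mass = 1.2698 mol × 18.02 g/mol = 22.88 g
(c) O2 consumed = 1.2698 × (1/2) = 0.634901 mol; remaining = 3.61875 − 0.634901 = 2.98385 mol; mass = 2.98385 mol × 32.0 g/mol = 95.48 g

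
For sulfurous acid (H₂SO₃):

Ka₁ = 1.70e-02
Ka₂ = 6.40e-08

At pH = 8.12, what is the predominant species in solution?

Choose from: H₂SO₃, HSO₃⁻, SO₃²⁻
SO₃²⁻

pKa1 = 1.77, pKa2 = 7.19. Each pKa is the crossover between adjacent species; pH = 8.12 lies in the region where SO₃²⁻ predominates.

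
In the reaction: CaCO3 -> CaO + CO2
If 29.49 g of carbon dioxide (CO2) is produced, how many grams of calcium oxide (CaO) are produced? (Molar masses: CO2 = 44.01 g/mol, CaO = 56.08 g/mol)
Moles of CO2 = 29.49 g ÷ 44.01 g/mol = 0.670075 mol
Mole ratio: 1 mol CaO / 1 mol CO2
Moles of CaO = 0.670075 × (1/1) = 0.670075 mol
Mass of CaO = 0.670075 mol × 56.08 g/mol = 37.58 g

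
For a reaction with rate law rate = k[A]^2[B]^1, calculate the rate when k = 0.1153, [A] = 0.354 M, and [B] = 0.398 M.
0.005751 M/s

rate = k·[A]^2·[B]^1 = 0.1153·(0.354)^2·(0.398)^1 = 0.1153·0.125316·0.398 = 0.005751 M/s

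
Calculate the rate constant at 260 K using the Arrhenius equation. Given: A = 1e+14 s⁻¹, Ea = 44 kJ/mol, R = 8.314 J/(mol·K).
1.45e+05 s⁻¹

k = A·exp(-Ea/(R·T)) = 1e+14·exp(-44000/(8.314·260)) = 1e+14·exp(-20.3549) = 1e+14·1.4453e-09 = 1.45e+05 s⁻¹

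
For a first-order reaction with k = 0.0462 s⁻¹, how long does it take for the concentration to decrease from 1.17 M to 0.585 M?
15.00 s

From ln[A] = ln[A]₀ - k·t: t = ln([A]₀/[A])/k = ln(1.17/0.585)/0.0462 = ln(2.0000)/0.0462 = 0.6931/0.0462 = 15.00 s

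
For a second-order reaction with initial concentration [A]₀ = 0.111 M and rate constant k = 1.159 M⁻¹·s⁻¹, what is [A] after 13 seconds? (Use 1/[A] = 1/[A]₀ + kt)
0.0415 M

1/[A] = 1/[A]₀ + k·t = 1/0.111 + (1.159)·(13) = 9.0090 + 15.0670 = 24.0760
[A] = 1/24.0760 = 0.0415 M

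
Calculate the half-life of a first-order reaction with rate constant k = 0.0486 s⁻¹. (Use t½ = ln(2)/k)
14.26 s

t½ = ln(2)/k = 0.6931/0.0486 = 14.26 s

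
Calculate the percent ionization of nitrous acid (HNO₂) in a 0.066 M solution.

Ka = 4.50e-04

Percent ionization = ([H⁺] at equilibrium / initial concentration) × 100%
Percent ionization = 7.92%

Let x = [H⁺]. Ka = x²/(C - x) ⇒ x² + (4.50e-04)x - (4.50e-04)(0.066) = 0. x = 5.2294e-03. Percent = (5.2294e-03/0.066) × 100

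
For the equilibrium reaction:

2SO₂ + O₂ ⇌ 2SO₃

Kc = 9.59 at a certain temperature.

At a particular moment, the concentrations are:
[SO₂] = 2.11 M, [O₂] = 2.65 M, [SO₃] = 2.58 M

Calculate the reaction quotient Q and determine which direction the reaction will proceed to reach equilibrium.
Q = 0.564, Q < K, reaction proceeds forward (toward products)

Q = ([SO₃]^2) / ([SO₂]^2 × [O₂])
  = ((2.58)^2) / ((2.11)^2·(2.65)) = 6.6564/11.798 = 0.5642
Since Q = 0.5642 < Kc = 9.59, the reaction proceeds forward (toward products) to reach equilibrium.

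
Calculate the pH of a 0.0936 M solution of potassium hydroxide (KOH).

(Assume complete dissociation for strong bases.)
pH = 12.97

[OH⁻] = 0.0936 M for strong base. pOH = -log[OH⁻] = 1.03, pH = 14 - pOH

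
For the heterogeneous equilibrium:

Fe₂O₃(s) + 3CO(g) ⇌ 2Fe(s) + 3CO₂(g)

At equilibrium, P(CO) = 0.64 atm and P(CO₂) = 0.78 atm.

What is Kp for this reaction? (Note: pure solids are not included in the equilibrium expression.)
K_p = 1.810

Solids (Fe₂O₃, Fe) are excluded.
Kp = P(CO₂)³/P(CO)³ = (0.78)³/(0.64)³ = 0.4746/0.2621 = 1.810.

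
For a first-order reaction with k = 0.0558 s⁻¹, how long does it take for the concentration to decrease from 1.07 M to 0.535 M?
12.42 s

From ln[A] = ln[A]₀ - k·t: t = ln([A]₀/[A])/k = ln(1.07/0.535)/0.0558 = ln(2.0000)/0.0558 = 0.6931/0.0558 = 12.42 s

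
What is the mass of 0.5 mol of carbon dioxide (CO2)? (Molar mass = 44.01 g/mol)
Mass = 0.5 mol × 44.01 g/mol = 22 g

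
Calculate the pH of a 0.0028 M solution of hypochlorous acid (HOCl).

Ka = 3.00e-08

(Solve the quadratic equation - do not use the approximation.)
pH = 5.04

x² + Ka×x - Ka×C = 0. Using quadratic formula: [H⁺] = 9.1502e-06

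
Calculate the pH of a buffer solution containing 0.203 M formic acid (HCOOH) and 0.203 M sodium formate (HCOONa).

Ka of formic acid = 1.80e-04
pH = 3.74

pKa = -log(1.80e-04) = 3.74. pH = pKa + log([A⁻]/[HA]) = 3.74 + log(0.203/0.203)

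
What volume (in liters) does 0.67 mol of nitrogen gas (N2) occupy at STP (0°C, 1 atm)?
At STP, 1 mol of gas occupies 22.4 L
Volume = 0.67 mol × 22.4 L/mol = 15.01 L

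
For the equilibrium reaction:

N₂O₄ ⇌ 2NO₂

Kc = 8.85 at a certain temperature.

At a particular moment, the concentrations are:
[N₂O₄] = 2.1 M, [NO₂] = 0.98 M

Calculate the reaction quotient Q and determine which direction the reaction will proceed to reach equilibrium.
Q = 0.457, Q < K, reaction proceeds forward (toward products)

Q = ([NO₂]^2) / ([N₂O₄])
  = ((0.98)^2) / ((2.1)) = 0.9604/2.1 = 0.4573
Since Q = 0.4573 < Kc = 8.85, the reaction proceeds forward (toward products) to reach equilibrium.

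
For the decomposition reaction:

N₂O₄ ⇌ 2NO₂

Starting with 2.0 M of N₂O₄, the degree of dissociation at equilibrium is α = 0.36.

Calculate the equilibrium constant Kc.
K_c = 1.6200

x = α·[A]₀ = 0.36 × 2.0 = 0.72 M dissociated.
At eq: [N₂O₄] = 2.0 − 0.72 = 1.28 M; [NO₂] = 2x = 1.44 M.
Kc = [NO₂]²/[N₂O₄] = (1.44)²/1.28 = 1.62.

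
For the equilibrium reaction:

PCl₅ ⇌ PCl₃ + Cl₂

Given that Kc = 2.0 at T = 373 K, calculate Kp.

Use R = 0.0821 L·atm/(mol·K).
K_p = 61.2466

Δn = (moles gaseous products) − (moles gaseous reactants) = 1
T = 373 K; RT = 0.0821 × 373 = 30.6233
Kp = Kc·(RT)^Δn = 2.0 × (30.6233)^1 = 2.0 × 30.6233 = 61.2466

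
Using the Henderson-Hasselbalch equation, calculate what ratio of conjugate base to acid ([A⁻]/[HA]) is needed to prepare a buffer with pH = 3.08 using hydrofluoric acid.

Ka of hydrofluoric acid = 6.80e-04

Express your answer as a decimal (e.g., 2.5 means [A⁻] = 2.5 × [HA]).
[A⁻]/[HA] = 0.818

pKa = −log(6.80e-04) = 3.1675. pH = pKa + log([A⁻]/[HA]). 3.08 = 3.1675 + log(ratio). log(ratio) = 3.08 − 3.1675 = -0.0875. ratio = 10^(-0.0875) = 0.818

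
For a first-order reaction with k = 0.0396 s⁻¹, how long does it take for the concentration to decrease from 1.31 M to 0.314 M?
36.07 s

From ln[A] = ln[A]₀ - k·t: t = ln([A]₀/[A])/k = ln(1.31/0.314)/0.0396 = ln(4.1720)/0.0396 = 1.4284/0.0396 = 36.07 s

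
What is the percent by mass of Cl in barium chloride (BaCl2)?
Mass of Cl in formula = 35.45 × 2 = 70.9 g/mol
Molar mass = 208.23 g/mol
% Cl = (70.9/208.23) × 100% = 34.05%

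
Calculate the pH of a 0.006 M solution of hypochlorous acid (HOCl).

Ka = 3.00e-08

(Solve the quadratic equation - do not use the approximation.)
pH = 4.87

x² + Ka×x - Ka×C = 0. Using quadratic formula: [H⁺] = 1.3401e-05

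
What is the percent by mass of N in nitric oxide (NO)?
Mass of N in formula = 14.01 × 1 = 14.01 g/mol
Molar mass = 30.01 g/mol
% N = (14.01/30.01) × 100% = 46.68%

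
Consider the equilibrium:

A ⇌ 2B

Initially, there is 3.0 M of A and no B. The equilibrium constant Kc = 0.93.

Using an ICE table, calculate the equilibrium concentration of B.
[B] = 1.454 M

ICE: [A] = 3.0 − x, [B] = 2x.
Kc = (2x)²/(3.0 − x) = 0.93 ⇒ 4x² + 0.93x − 2.79 = 0.
x = (−0.93 + √(0.93² + 4·4·2.79))/(2·4) = (−0.93 + √45.505)/8 = 0.72697.
[B] = 2x = 1.454 M.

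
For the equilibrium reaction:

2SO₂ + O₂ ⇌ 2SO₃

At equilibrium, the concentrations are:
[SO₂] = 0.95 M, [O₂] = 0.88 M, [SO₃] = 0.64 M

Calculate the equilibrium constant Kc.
K_c = 0.5157

Kc = ([SO₃]^2) / ([SO₂]^2 × [O₂])
   = ((0.64)^2) / ((0.95)^2·(0.88))
   = 0.4096 / 0.7942 = 0.5157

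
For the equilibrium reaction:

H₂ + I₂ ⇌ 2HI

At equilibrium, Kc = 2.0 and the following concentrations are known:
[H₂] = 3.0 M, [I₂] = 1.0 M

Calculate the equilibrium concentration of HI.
[HI] = 2.4495 M

Kc = ([HI]^2) / ([H₂] × [I₂]) = 2.0
[HI]^2 = Kc · (reactant terms)/(other product terms) = 2.0 · 3 / 1 = 6
[HI] = (6)^(1/2) = 2.4495 M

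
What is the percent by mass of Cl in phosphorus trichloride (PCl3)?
Mass of Cl in formula = 35.45 × 3 = 106.35 g/mol
Molar mass = 137.32 g/mol
% Cl = (106.35/137.32) × 100% = 77.45%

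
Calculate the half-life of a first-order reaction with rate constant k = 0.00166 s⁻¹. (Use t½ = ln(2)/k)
417.56 s

t½ = ln(2)/k = 0.6931/0.00166 = 417.56 s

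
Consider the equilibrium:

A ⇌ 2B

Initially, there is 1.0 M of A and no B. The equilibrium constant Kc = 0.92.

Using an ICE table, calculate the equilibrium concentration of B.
[B] = 0.756 M

ICE: [A] = 1.0 − x, [B] = 2x.
Kc = (2x)²/(1.0 − x) = 0.92 ⇒ 4x² + 0.92x − 0.92 = 0.
x = (−0.92 + √(0.92² + 4·4·0.92))/(2·4) = (−0.92 + √15.566)/8 = 0.37818.
[B] = 2x = 0.756 M.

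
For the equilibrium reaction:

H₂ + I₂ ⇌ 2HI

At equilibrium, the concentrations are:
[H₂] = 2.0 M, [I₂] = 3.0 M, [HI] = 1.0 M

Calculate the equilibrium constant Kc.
K_c = 0.1667

Kc = ([HI]^2) / ([H₂] × [I₂])
   = ((1.0)^2) / ((2.0)·(3.0))
   = 1 / 6 = 0.1667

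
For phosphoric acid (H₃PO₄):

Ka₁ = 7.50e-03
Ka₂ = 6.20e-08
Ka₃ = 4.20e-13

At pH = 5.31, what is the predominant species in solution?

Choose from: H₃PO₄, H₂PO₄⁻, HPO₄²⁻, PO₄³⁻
H₂PO₄⁻

pKa1 = 2.12, pKa2 = 7.21, pKa3 = 12.38. Each pKa is the crossover between adjacent species; pH = 5.31 lies in the region where H₂PO₄⁻ predominates.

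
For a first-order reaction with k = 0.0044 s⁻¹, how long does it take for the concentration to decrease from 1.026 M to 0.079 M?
582.72 s

From ln[A] = ln[A]₀ - k·t: t = ln([A]₀/[A])/k = ln(1.026/0.079)/0.0044 = ln(12.9873)/0.0044 = 2.5640/0.0044 = 582.72 s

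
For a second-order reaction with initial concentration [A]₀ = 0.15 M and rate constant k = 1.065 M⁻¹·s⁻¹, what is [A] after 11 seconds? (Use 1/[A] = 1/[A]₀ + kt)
0.0544 M

1/[A] = 1/[A]₀ + k·t = 1/0.15 + (1.065)·(11) = 6.6667 + 11.7150 = 18.3817
[A] = 1/18.3817 = 0.0544 M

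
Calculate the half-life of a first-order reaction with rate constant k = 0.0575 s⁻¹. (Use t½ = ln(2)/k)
12.05 s

t½ = ln(2)/k = 0.6931/0.0575 = 12.05 s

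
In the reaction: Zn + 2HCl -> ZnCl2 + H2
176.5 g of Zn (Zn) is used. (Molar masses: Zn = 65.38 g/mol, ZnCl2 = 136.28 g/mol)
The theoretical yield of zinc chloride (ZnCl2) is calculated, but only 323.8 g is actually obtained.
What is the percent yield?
Moles of Zn = 176.5 g ÷ 65.38 g/mol = 2.6996 mol
Mole ratio: 1 mol ZnCl2 / 1 mol Zn
Moles of ZnCl2 = 2.6996 × (1/1) = 2.6996 mol
Theoretical yield = 2.6996 mol × 136.28 g/mol = 367.9 g
Actual yield = 323.8 g
Percent yield = (323.8 / 367.9) × 100% = 88.0%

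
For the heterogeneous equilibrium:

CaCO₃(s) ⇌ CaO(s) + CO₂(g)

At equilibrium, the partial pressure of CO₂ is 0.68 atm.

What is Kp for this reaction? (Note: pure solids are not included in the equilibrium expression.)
K_p = 0.68

Solids (CaCO₃, CaO) have activity 1 and are excluded.
Kp = P(CO₂) = 0.68.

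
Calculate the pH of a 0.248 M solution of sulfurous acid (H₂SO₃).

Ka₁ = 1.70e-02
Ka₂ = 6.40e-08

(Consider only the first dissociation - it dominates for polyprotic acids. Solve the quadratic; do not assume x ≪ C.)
pH = 1.24

x² + Ka₁·x − Ka₁·C = 0 with Ka₁ = 1.70e-02, C = 0.248.
x = (−Ka₁ + √(Ka₁² + 4·Ka₁·C))/2 = 5.6985e-02 M, so pH = 1.24.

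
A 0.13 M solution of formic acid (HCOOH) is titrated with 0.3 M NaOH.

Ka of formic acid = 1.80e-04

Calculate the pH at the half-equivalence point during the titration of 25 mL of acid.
pH = pKa = 3.74

At the half-equivalence point, [HA] = [A⁻], so by Henderson–Hasselbalch pH = pKa + log(1) = pKa.
pKa = −log(1.80e-04) = 3.74.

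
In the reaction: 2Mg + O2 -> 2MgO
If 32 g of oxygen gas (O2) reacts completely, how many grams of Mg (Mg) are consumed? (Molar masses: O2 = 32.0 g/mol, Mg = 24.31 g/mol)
Moles of O2 = 32 g ÷ 32.0 g/mol = 1 mol
Mole ratio: 2 mol Mg / 1 mol O2
Moles of Mg = 1 × (2/1) = 2 mol
Mass of Mg = 2 mol × 24.31 g/mol = 48.62 g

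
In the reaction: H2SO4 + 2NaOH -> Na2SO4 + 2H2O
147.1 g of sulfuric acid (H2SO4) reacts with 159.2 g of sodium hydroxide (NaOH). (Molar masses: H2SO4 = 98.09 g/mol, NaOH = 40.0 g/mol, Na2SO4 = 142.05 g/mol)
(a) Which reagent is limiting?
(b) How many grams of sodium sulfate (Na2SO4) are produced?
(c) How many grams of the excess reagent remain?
(a) H2SO4, (b) 213 g, (c) 39.23 g

Moles of H2SO4 = 147.1 g ÷ 98.09 g/mol = 1.49964 mol
Moles of NaOH = 159.2 g ÷ 40.0 g/mol = 3.98 mol
Moles ÷ coefficient: H2SO4: 1.49964/1 = 1.5, NaOH: 3.98/2 = 1.99
(a) H2SO4 has the smaller value, so H2SO4 is the limiting reagent.
(b) Moles of Na2SO4 = 1.49964 mol H2SO4 × (1/1) = 1.49964 mol; mass = 1.49964 mol × 142.05 g/mol = 213 g
(c) NaOH consumed = 1.49964 × (2/1) = 2.99929 mol; remaining = 3.98 − 2.99929 = 0.980714 mol; mass = 0.980714 mol × 40.0 g/mol = 39.23 g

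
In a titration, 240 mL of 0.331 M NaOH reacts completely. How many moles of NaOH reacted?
Moles = Molarity × Volume (L)
Moles = 0.331 M × 0.24 L = 0.07944 mol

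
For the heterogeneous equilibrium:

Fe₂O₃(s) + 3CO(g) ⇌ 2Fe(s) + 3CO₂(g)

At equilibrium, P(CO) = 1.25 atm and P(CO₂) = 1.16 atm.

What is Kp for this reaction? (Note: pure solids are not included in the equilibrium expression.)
K_p = 0.799

Solids (Fe₂O₃, Fe) are excluded.
Kp = P(CO₂)³/P(CO)³ = (1.16)³/(1.25)³ = 1.561/1.953 = 0.799.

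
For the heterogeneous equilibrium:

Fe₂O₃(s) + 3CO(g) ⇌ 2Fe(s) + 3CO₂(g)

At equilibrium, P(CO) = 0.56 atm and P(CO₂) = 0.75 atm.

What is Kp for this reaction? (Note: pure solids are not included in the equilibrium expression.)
K_p = 2.402

Solids (Fe₂O₃, Fe) are excluded.
Kp = P(CO₂)³/P(CO)³ = (0.75)³/(0.56)³ = 0.4219/0.1756 = 2.402.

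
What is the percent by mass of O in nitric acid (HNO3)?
Mass of O in formula = 16.0 × 3 = 48 g/mol
Molar mass = 63.02 g/mol
% O = (48/63.02) × 100% = 76.17%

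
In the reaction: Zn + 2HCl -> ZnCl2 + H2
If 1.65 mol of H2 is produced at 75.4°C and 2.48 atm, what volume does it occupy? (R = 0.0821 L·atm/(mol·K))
T = 75.4°C + 273.15 = 348.55 K
V = nRT/P = (1.65 × 0.0821 × 348.55) / 2.48
V = 19.04 L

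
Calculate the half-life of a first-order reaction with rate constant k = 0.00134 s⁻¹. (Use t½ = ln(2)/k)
517.27 s

t½ = ln(2)/k = 0.6931/0.00134 = 517.27 s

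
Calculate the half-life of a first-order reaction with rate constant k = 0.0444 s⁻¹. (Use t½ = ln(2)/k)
15.61 s

t½ = ln(2)/k = 0.6931/0.0444 = 15.61 s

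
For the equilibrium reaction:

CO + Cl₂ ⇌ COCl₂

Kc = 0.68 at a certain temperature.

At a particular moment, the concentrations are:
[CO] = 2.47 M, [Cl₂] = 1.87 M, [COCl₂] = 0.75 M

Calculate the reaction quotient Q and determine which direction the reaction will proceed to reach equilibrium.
Q = 0.162, Q < K, reaction proceeds forward (toward products)

Q = ([COCl₂]) / ([CO] × [Cl₂])
  = ((0.75)) / ((2.47)·(1.87)) = 0.75/4.6189 = 0.1624
Since Q = 0.1624 < Kc = 0.68, the reaction proceeds forward (toward products) to reach equilibrium.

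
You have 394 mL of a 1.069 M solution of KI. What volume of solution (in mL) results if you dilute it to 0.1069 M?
Using M₁V₁ = M₂V₂:
1.069 × 394 = 0.1069 × V₂
V₂ = (1.069 × 394) / 0.1069 = 3940 mL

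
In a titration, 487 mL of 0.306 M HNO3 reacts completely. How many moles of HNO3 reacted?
Moles = Molarity × Volume (L)
Moles = 0.306 M × 0.487 L = 0.149 mol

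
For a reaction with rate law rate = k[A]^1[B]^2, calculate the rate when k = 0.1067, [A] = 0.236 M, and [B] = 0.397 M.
0.003969 M/s

rate = k·[A]^1·[B]^2 = 0.1067·(0.236)^1·(0.397)^2 = 0.1067·0.236·0.157609 = 0.003969 M/s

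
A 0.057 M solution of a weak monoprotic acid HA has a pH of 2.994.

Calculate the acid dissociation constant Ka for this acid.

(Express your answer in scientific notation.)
K_a = 1.84e-05

[H⁺] = 10^(−pH) = 10^(−2.994) = 1.014e-03 M. For HA ⇌ H⁺ + A⁻, Ka = x²/(C − x) = (1.014e-03)²/(0.057 − 1.014e-03) = 1.84e-05.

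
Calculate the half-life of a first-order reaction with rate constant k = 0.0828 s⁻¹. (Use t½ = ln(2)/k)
8.37 s

t½ = ln(2)/k = 0.6931/0.0828 = 8.37 s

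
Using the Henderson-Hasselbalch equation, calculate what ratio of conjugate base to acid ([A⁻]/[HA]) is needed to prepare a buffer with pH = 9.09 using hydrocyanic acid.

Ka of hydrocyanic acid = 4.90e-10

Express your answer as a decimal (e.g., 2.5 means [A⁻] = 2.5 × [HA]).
[A⁻]/[HA] = 0.603

pKa = −log(4.90e-10) = 9.3098. pH = pKa + log([A⁻]/[HA]). 9.09 = 9.3098 + log(ratio). log(ratio) = 9.09 − 9.3098 = -0.2198. ratio = 10^(-0.2198) = 0.603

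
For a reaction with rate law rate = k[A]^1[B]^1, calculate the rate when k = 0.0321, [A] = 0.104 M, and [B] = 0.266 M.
0.000888 M/s

rate = k·[A]^1·[B]^1 = 0.0321·(0.104)^1·(0.266)^1 = 0.0321·0.104·0.266 = 0.000888 M/s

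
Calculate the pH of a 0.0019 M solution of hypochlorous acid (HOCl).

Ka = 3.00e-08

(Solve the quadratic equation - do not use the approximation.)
pH = 5.12

x² + Ka×x - Ka×C = 0. Using quadratic formula: [H⁺] = 7.5348e-06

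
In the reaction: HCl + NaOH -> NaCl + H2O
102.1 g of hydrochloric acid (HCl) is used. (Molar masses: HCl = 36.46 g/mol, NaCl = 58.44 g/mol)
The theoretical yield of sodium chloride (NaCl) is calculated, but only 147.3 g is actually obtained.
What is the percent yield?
Moles of HCl = 102.1 g ÷ 36.46 g/mol = 2.80033 mol
Mole ratio: 1 mol NaCl / 1 mol HCl
Moles of NaCl = 2.80033 × (1/1) = 2.80033 mol
Theoretical yield = 2.80033 mol × 58.44 g/mol = 163.65 g
Actual yield = 147.3 g
Percent yield = (147.3 / 163.65) × 100% = 90.0%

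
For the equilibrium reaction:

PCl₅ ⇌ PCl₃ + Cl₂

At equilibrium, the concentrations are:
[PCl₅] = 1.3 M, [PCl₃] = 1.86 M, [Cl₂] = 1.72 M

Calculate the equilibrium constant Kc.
K_c = 2.4609

Kc = ([PCl₃] × [Cl₂]) / ([PCl₅])
   = ((1.86)·(1.72)) / ((1.3))
   = 3.1992 / 1.3 = 2.4609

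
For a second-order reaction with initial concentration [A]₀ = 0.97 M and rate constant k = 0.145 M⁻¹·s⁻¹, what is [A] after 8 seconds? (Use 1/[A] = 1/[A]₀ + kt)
0.4564 M

1/[A] = 1/[A]₀ + k·t = 1/0.97 + (0.145)·(8) = 1.0309 + 1.1600 = 2.1909
[A] = 1/2.1909 = 0.4564 M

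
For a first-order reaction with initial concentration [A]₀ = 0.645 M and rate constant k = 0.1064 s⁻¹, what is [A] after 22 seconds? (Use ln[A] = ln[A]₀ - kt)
0.0621 M

ln[A] = ln[A]₀ - k·t = ln(0.645) - (0.1064)·(22) = -0.4385 - 2.3408 = -2.7793
[A] = e^(-2.7793) = 0.0621 M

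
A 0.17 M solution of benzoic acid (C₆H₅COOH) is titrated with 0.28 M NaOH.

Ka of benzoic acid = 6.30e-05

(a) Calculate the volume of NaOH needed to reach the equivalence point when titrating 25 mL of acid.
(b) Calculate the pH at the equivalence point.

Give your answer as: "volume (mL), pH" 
V = 15.2 mL, pH = 8.61

(a) At equivalence: moles acid = moles base.
moles acid = 0.17 × 0.025 = 0.00425 mol; V_NaOH = 0.00425/0.28 = 0.01518 L = 15.2 mL.
(b) At equivalence, all acid → conjugate base A⁻ at [A⁻] = 0.00425/0.04018 = 0.1058 M.
Kb = Kw/Ka = 1.0e-14/6.30e-05 = 1.587e-10; [OH⁻] = √(Kb·[A⁻]) = 4.098e-06; pOH = 5.39; pH = 14 − pOH = 8.61.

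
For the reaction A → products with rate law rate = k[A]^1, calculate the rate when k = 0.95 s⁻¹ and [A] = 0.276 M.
0.2622 M/s

rate = k·[A]^1 = 0.95·(0.276)^1 = 0.95·0.276 = 0.2622 M/s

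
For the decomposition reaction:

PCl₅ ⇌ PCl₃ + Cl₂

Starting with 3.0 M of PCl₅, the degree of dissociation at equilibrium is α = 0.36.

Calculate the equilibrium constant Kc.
K_c = 0.6075

x = α·[A]₀ = 0.36 × 3.0 = 1.08 M dissociated.
At eq: [PCl₅] = 3.0 − 1.08 = 1.92 M; [PCl₃] = [Cl₂] = x = 1.08 M.
Kc = [PCl₃][Cl₂]/[PCl₅] = (1.08)²/1.92 = 0.6075.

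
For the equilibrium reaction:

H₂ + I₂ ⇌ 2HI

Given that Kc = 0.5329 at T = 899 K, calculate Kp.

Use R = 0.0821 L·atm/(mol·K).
K_p = 0.5329

Δn = (moles gaseous products) − (moles gaseous reactants) = 0
T = 899 K; RT = 0.0821 × 899 = 73.8079
Kp = Kc·(RT)^Δn = 0.5329 × (73.8079)^0 = 0.5329 × 1 = 0.5329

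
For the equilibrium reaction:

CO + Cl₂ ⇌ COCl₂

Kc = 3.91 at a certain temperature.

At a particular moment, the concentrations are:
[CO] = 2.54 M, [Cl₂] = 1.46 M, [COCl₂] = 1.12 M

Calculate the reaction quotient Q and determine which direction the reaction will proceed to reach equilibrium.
Q = 0.302, Q < K, reaction proceeds forward (toward products)

Q = ([COCl₂]) / ([CO] × [Cl₂])
  = ((1.12)) / ((2.54)·(1.46)) = 1.12/3.7084 = 0.302
Since Q = 0.302 < Kc = 3.91, the reaction proceeds forward (toward products) to reach equilibrium.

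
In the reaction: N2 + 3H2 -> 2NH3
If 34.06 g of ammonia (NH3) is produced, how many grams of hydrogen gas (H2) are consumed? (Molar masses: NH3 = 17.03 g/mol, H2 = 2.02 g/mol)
Moles of NH3 = 34.06 g ÷ 17.03 g/mol = 2 mol
Mole ratio: 3 mol H2 / 2 mol NH3
Moles of H2 = 2 × (3/2) = 3 mol
Mass of H2 = 3 mol × 2.02 g/mol = 6.06 g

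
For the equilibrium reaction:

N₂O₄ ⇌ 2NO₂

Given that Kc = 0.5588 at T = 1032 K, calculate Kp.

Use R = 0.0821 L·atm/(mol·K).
K_p = 47.3456

Δn = (moles gaseous products) − (moles gaseous reactants) = 1
T = 1032 K; RT = 0.0821 × 1032 = 84.7272
Kp = Kc·(RT)^Δn = 0.5588 × (84.7272)^1 = 0.5588 × 84.7272 = 47.3456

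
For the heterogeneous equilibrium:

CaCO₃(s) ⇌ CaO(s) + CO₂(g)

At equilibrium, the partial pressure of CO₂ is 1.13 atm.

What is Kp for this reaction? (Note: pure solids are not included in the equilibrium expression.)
K_p = 1.13

Solids (CaCO₃, CaO) have activity 1 and are excluded.
Kp = P(CO₂) = 1.13.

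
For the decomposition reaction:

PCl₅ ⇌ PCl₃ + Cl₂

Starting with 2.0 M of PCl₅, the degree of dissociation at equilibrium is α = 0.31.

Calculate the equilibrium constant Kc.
K_c = 0.2786

x = α·[A]₀ = 0.31 × 2.0 = 0.62 M dissociated.
At eq: [PCl₅] = 2.0 − 0.62 = 1.38 M; [PCl₃] = [Cl₂] = x = 0.62 M.
Kc = [PCl₃][Cl₂]/[PCl₅] = (0.62)²/1.38 = 0.2786.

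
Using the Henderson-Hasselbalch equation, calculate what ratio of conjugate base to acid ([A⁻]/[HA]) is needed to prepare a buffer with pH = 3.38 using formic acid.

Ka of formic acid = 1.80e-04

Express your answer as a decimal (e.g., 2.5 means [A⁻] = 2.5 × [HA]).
[A⁻]/[HA] = 0.432

pKa = −log(1.80e-04) = 3.7447. pH = pKa + log([A⁻]/[HA]). 3.38 = 3.7447 + log(ratio). log(ratio) = 3.38 − 3.7447 = -0.3647. ratio = 10^(-0.3647) = 0.432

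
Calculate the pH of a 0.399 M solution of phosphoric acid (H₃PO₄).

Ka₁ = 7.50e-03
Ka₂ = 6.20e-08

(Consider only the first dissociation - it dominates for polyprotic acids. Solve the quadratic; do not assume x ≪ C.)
pH = 1.29

x² + Ka₁·x − Ka₁·C = 0 with Ka₁ = 7.50e-03, C = 0.399.
x = (−Ka₁ + √(Ka₁² + 4·Ka₁·C))/2 = 5.1082e-02 M, so pH = 1.29.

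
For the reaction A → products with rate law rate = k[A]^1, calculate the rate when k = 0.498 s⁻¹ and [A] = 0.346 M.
0.1723 M/s

rate = k·[A]^1 = 0.498·(0.346)^1 = 0.498·0.346 = 0.1723 M/s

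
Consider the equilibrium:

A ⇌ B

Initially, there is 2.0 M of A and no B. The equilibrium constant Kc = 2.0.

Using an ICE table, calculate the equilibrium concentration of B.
[B] = 1.333 M

ICE: [A] = 2.0 − x, [B] = x.
Kc = x/(2.0 − x) = 2.0 ⇒ x = 2.0·2.0/(1 + 2.0) = 4/3 = 1.333.
[B] = x = 1.333 M.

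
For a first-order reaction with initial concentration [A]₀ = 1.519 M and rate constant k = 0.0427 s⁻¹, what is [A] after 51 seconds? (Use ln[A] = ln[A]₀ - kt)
0.1721 M

ln[A] = ln[A]₀ - k·t = ln(1.519) - (0.0427)·(51) = 0.4181 - 2.1777 = -1.7596
[A] = e^(-1.7596) = 0.1721 M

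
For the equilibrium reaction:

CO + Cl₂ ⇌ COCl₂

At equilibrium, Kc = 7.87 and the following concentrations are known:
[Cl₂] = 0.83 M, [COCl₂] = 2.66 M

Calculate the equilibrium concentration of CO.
[CO] = 0.4072 M

Kc = ([COCl₂]) / ([CO] × [Cl₂]) = 7.87
[CO]^1 = (product terms)/(Kc · other reactant terms) = 2.66 / (7.87 · 0.83) = 0.40722
[CO] = 0.4072 M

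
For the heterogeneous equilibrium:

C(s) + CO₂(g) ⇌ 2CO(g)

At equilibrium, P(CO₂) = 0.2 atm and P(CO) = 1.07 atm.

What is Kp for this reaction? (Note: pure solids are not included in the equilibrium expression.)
K_p = 5.724

Solid C is excluded.
Kp = P(CO)²/P(CO₂) = (1.07)²/0.2 = 1.145/0.2 = 5.724.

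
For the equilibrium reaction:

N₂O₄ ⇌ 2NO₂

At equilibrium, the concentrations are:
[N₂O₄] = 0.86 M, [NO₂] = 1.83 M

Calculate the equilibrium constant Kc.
K_c = 3.8941

Kc = ([NO₂]^2) / ([N₂O₄])
   = ((1.83)^2) / ((0.86))
   = 3.3489 / 0.86 = 3.8941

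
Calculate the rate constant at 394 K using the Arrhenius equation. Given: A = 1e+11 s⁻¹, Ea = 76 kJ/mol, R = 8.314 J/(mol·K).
8.39e+00 s⁻¹

k = A·exp(-Ea/(R·T)) = 1e+11·exp(-76000/(8.314·394)) = 1e+11·exp(-23.2010) = 1e+11·8.3930e-11 = 8.39e+00 s⁻¹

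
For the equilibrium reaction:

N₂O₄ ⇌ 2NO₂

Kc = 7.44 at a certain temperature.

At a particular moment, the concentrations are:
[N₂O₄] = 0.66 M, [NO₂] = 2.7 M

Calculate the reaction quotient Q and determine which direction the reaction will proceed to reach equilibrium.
Q = 11.045, Q > K, reaction proceeds reverse (toward reactants)

Q = ([NO₂]^2) / ([N₂O₄])
  = ((2.7)^2) / ((0.66)) = 7.29/0.66 = 11.05
Since Q = 11.05 > Kc = 7.44, the reaction proceeds reverse (toward reactants) to reach equilibrium.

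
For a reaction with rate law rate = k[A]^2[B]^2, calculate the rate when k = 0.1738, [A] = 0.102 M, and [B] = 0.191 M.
6.597e-05 M/s

rate = k·[A]^2·[B]^2 = 0.1738·(0.102)^2·(0.191)^2 = 0.1738·0.010404·0.036481 = 6.597e-05 M/s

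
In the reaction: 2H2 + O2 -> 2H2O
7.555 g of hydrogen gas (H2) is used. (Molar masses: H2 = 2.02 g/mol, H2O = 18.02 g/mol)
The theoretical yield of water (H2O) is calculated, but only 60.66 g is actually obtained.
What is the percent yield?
Moles of H2 = 7.555 g ÷ 2.02 g/mol = 3.7401 mol
Mole ratio: 2 mol H2O / 2 mol H2
Moles of H2O = 3.7401 × (2/2) = 3.7401 mol
Theoretical yield = 3.7401 mol × 18.02 g/mol = 67.397 g
Actual yield = 60.66 g
Percent yield = (60.66 / 67.397) × 100% = 90.0%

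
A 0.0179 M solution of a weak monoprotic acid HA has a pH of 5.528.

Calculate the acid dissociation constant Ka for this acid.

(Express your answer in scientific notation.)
K_a = 4.91e-10

[H⁺] = 10^(−pH) = 10^(−5.528) = 2.965e-06 M. For HA ⇌ H⁺ + A⁻, Ka = x²/(C − x) = (2.965e-06)²/(0.0179 − 2.965e-06) = 4.91e-10.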